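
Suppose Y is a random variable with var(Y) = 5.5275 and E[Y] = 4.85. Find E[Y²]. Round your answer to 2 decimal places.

29.05

E[Y²] = var(Y) + (E[Y])² = 5.5275 + (4.85)² = 29.05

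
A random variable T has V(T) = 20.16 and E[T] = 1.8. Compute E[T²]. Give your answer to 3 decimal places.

23.400

E[T²] = V(T) + (E[T])² = 20.16 + (1.8)² = 23.4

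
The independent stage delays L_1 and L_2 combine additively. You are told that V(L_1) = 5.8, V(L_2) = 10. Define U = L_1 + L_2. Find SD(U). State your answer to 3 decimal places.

By independence, V(U) = (1)²V(L_1) + (1)²V(L_2)
= (1)²·5.8 + (1)²·10 = 15.8
SD(U) = √15.8 ≈ 3.975

3.975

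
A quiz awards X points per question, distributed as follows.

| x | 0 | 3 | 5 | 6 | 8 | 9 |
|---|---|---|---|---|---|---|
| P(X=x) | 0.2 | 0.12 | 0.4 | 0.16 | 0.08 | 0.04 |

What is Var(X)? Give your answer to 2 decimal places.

6.54

E[X] = (0)(0.2) + (3)(0.12) + (5)(0.4) + (6)(0.16) + (8)(0.08) + (9)(0.04) = 4.32
E[X²] = (0)²(0.2) + (3)²(0.12) + (5)²(0.4) + (6)²(0.16) + (8)²(0.08) + (9)²(0.04) = 25.2
Var(X) = E[X²] − (E[X])² = 25.2 − (4.32)² = 6.5376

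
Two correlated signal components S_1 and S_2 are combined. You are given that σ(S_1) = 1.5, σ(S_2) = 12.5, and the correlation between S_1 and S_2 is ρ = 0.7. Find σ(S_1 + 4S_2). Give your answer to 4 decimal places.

var(S_1) = (1.5)² = 2.25;  var(S_2) = (12.5)² = 156.25
cov(S_1,S_2) = ρ·σ(S_1)·σ(S_2) = 0.7·1.5·12.5 = 13.125
var(S_1 + 4S_2) = (1)²·var(S_1) + (4)²·var(S_2) + 2·(1)·(4)·cov(S_1,S_2)
= 1·2.25 + 16·156.25 + 8·13.125 = 2607.25
σ(S_1 + 4S_2) = √2607.25 ≈ 51.0612

51.0612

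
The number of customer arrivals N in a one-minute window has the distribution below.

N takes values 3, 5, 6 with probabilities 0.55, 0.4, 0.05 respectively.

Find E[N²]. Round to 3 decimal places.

16.750

E[N²] = (3)²(0.55) + (5)²(0.4) + (6)²(0.05) = 16.75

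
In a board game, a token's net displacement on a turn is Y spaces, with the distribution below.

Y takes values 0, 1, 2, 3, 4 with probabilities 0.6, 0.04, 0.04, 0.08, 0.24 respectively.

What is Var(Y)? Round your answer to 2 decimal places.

E[Y] = (0)(0.6) + (1)(0.04) + (2)(0.04) + (3)(0.08) + (4)(0.24) = 1.32
E[Y²] = (0)²(0.6) + (1)²(0.04) + (2)²(0.04) + (3)²(0.08) + (4)²(0.24) = 4.76
Var(Y) = E[Y²] − (E[Y])² = 4.76 − (1.32)² = 3.0176

3.02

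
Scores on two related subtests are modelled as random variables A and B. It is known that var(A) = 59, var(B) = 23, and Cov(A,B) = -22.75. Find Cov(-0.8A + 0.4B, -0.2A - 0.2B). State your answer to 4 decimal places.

5.7800

Cov(-0.8A + 0.4B, -0.2A - 0.2B) = (-0.8)(-0.2)var(A) + (0.4)(-0.2)var(B) + [(-0.8)(-0.2) + (0.4)(-0.2)]Cov(A,B)
= 0.16·59 + -0.08·23 + 0.08·-22.75 = 5.78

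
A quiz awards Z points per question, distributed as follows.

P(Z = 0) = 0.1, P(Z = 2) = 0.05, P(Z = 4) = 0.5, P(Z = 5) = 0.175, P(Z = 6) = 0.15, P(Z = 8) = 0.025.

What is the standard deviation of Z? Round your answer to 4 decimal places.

1.7232

E[Z] = (0)(0.1) + (2)(0.05) + (4)(0.5) + (5)(0.175) + (6)(0.15) + (8)(0.025) = 4.075
E[Z²] = (0)²(0.1) + (2)²(0.05) + (4)²(0.5) + (5)²(0.175) + (6)²(0.15) + (8)²(0.025) = 19.575
Var(Z) = E[Z²] − (E[Z])² = 19.575 − (4.075)² = 2.969375
SD(Z) = √2.969375 ≈ 1.7232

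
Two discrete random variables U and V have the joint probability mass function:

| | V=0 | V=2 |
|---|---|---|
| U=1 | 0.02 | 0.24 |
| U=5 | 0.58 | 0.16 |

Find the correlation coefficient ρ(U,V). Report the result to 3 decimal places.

-0.633

E[U] = 3.96,  E[V] = 0.8
E[UV] = 2.08
Cov(U,V) = E[UV] − E[U]E[V] = 2.08 − (3.96)(0.8) = -1.088
Var(U) = 3.0784,  Var(V) = 0.96
ρ = -1.088 / √(3.0784·0.96) ≈ -0.633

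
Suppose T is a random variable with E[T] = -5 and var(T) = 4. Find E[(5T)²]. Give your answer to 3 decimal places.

725.000

E[5T] = 5·-5 = -25
var(5T) = (5)²·4 = 100
E[(5T)²] = var((5T)) + (E[(5T)])² = 100 + (-25)² = 725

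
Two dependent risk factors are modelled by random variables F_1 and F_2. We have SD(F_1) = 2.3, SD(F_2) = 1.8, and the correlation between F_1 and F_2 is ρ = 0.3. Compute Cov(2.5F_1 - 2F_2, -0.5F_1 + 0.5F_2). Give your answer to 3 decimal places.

var(F_1) = (2.3)² = 5.29;  var(F_2) = (1.8)² = 3.24
Cov(F_1,F_2) = ρ·SD(F_1)·SD(F_2) = 0.3·2.3·1.8 = 1.242
Cov(2.5F_1 - 2F_2, -0.5F_1 + 0.5F_2) = (2.5)(-0.5)var(F_1) + (-2)(0.5)var(F_2) + [(2.5)(0.5) + (-2)(-0.5)]Cov(F_1,F_2)
= -1.25·5.29 + -1·3.24 + 2.25·1.242 = -7.058

-7.058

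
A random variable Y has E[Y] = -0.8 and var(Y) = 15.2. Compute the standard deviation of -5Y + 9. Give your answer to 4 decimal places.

var(-5Y + 9) = (-5)²·15.2 = 380
σ(-5Y + 9) = √380 ≈ 19.4936

19.4936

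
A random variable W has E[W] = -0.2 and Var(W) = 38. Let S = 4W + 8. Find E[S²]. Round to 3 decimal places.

E[4W + 8] = 4·-0.2 + 8 = 7.2
Var(4W + 8) = (4)²·38 = 608
E[S²] = Var(S) + (E[S])² = 608 + (7.2)² = 659.84

659.840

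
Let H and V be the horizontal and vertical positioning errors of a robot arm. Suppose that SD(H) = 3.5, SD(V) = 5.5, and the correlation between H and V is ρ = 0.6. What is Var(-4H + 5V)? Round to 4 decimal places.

Var(H) = (3.5)² = 12.25;  Var(V) = (5.5)² = 30.25
Cov(H,V) = ρ·SD(H)·SD(V) = 0.6·3.5·5.5 = 11.55
Var(-4H + 5V) = (-4)²·Var(H) + (5)²·Var(V) + 2·(-4)·(5)·Cov(H,V)
= 16·12.25 + 25·30.25 + -40·11.55 = 490.25

490.2500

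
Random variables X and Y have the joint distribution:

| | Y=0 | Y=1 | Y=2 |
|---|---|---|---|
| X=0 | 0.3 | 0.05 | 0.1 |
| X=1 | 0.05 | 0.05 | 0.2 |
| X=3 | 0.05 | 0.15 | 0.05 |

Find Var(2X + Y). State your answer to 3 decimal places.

E[X] = 1.05,  E[Y] = 0.95,  E[XY] = 1.2
Var(X) = 2.55 − (1.05)² = 1.4475;  Var(Y) = 1.65 − (0.95)² = 0.7475
cov(X,Y) = 1.2 − (1.05)(0.95) = 0.2025
Var(2X + Y) = (2)²·1.4475 + (1)²·0.7475 + 2·(2)·(1)·0.2025 = 7.3475

7.348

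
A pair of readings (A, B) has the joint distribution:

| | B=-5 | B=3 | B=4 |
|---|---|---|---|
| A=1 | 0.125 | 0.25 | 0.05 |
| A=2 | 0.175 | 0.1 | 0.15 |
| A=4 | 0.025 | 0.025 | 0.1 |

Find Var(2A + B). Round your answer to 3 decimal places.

E[A] = 1.875,  E[B] = 0.7,  E[AB] = 1.775
Var(A) = 4.525 − (1.875)² = 1.009375;  Var(B) = 16.3 − (0.7)² = 15.81
cov(A,B) = 1.775 − (1.875)(0.7) = 0.4625
Var(2A + B) = (2)²·1.009375 + (1)²·15.81 + 2·(2)·(1)·0.4625 = 21.6975

21.698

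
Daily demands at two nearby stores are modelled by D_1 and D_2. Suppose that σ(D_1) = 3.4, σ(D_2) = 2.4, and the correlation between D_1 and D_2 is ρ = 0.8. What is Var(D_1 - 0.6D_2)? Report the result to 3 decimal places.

Var(D_1) = (3.4)² = 11.56;  Var(D_2) = (2.4)² = 5.76
Cov(D_1,D_2) = ρ·σ(D_1)·σ(D_2) = 0.8·3.4·2.4 = 6.528
Var(D_1 - 0.6D_2) = (1)²·Var(D_1) + (-0.6)²·Var(D_2) + 2·(1)·(-0.6)·Cov(D_1,D_2)
= 1·11.56 + 0.36·5.76 + -1.2·6.528 = 5.8

5.800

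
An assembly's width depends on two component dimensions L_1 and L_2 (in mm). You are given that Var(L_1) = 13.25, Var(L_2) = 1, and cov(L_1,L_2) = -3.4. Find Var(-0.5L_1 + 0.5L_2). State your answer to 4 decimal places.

Var(-0.5L_1 + 0.5L_2) = (-0.5)²·Var(L_1) + (0.5)²·Var(L_2) + 2·(-0.5)·(0.5)·cov(L_1,L_2)
= 0.25·13.25 + 0.25·1 + -0.5·-3.4 = 5.2625

5.2625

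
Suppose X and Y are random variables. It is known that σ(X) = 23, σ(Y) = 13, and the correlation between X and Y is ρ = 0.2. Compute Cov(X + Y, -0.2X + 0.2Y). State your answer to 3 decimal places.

V(X) = (23)² = 529;  V(Y) = (13)² = 169
Cov(X,Y) = ρ·σ(X)·σ(Y) = 0.2·23·13 = 59.8
Cov(X + Y, -0.2X + 0.2Y) = (1)(-0.2)V(X) + (1)(0.2)V(Y) + [(1)(0.2) + (1)(-0.2)]Cov(X,Y)
= -0.2·529 + 0.2·169 + 0·59.8 = -72

-72.000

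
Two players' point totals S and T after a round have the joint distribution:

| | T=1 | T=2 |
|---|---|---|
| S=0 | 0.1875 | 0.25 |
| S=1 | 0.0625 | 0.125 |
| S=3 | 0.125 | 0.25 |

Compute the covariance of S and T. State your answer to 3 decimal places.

E[S] = 1.3125,  E[T] = 1.625
E[ST] = 2.1875
cov(S,T) = E[ST] − E[S]E[T] = 2.1875 − (1.3125)(1.625) = 0.0546875

0.055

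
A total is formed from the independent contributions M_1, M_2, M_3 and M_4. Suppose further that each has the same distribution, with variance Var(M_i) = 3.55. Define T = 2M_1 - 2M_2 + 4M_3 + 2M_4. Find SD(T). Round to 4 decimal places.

By independence, Var(T) = (2)²Var(M_1) + (-2)²Var(M_2) + (4)²Var(M_3) + (2)²Var(M_4)
= (2)²·3.55 + (-2)²·3.55 + (4)²·3.55 + (2)²·3.55 = 99.4
SD(T) = √99.4 ≈ 9.9700

9.9700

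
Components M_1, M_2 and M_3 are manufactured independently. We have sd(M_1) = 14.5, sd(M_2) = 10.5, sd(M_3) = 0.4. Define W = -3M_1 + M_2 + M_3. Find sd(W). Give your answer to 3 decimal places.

V(M_1) = 210.25, V(M_2) = 110.25, V(M_3) = 0.16
By independence, V(W) = (-3)²V(M_1) + (1)²V(M_2) + (1)²V(M_3)
= (-3)²·210.25 + (1)²·110.25 + (1)²·0.16 = 2002.66
sd(W) = √2002.66 ≈ 44.751

44.751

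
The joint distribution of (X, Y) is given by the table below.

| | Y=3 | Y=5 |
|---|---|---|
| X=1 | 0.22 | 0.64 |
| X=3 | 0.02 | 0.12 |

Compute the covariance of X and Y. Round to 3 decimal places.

E[X] = 1.28,  E[Y] = 4.52
E[XY] = 5.84
cov(X,Y) = E[XY] − E[X]E[Y] = 5.84 − (1.28)(4.52) = 0.0544

0.054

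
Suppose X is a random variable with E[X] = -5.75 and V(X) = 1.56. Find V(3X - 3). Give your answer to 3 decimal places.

14.040

V(3X - 3) = (3)²·V(X) = 9·1.56 = 14.04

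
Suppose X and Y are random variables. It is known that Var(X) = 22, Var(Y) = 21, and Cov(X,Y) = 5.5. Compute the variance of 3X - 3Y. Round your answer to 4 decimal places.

Var(3X - 3Y) = (3)²·Var(X) + (-3)²·Var(Y) + 2·(3)·(-3)·Cov(X,Y)
= 9·22 + 9·21 + -18·5.5 = 288

288.0000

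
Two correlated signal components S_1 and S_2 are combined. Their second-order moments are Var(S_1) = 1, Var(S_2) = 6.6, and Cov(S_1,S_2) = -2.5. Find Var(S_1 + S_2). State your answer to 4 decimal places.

2.6000

Var(S_1 + S_2) = (1)²·Var(S_1) + (1)²·Var(S_2) + 2·(1)·(1)·Cov(S_1,S_2)
= 1·1 + 1·6.6 + 2·-2.5 = 2.6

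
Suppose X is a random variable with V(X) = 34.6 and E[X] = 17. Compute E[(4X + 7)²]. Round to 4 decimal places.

E[4X + 7] = 4·17 + 7 = 75
V(4X + 7) = (4)²·34.6 = 553.6
E[(4X + 7)²] = V((4X + 7)) + (E[(4X + 7)])² = 553.6 + (75)² = 6178.6

6178.6000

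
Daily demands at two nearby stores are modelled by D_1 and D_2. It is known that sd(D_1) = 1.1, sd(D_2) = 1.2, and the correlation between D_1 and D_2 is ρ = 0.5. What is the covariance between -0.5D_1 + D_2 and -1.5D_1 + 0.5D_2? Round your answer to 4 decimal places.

var(D_1) = (1.1)² = 1.21;  var(D_2) = (1.2)² = 1.44
Cov(D_1,D_2) = ρ·sd(D_1)·sd(D_2) = 0.5·1.1·1.2 = 0.66
Cov(-0.5D_1 + D_2, -1.5D_1 + 0.5D_2) = (-0.5)(-1.5)var(D_1) + (1)(0.5)var(D_2) + [(-0.5)(0.5) + (1)(-1.5)]Cov(D_1,D_2)
= 0.75·1.21 + 0.5·1.44 + -1.75·0.66 = 0.4725

0.4725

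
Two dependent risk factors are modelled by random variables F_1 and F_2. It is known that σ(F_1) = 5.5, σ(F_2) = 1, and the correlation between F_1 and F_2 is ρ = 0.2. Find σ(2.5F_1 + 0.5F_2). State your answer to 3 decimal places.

13.859

V(F_1) = (5.5)² = 30.25;  V(F_2) = (1)² = 1
Cov(F_1,F_2) = ρ·σ(F_1)·σ(F_2) = 0.2·5.5·1 = 1.1
V(2.5F_1 + 0.5F_2) = (2.5)²·V(F_1) + (0.5)²·V(F_2) + 2·(2.5)·(0.5)·Cov(F_1,F_2)
= 6.25·30.25 + 0.25·1 + 2.5·1.1 = 192.0625
σ(2.5F_1 + 0.5F_2) = √192.0625 ≈ 13.859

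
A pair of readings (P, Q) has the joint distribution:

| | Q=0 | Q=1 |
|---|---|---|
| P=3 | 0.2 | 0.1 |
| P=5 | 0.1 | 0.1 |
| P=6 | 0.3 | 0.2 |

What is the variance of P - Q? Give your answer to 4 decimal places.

1.8500

E[P] = 4.9,  E[Q] = 0.4,  E[PQ] = 2
Var(P) = 25.7 − (4.9)² = 1.69;  Var(Q) = 0.4 − (0.4)² = 0.24
cov(P,Q) = 2 − (4.9)(0.4) = 0.04
Var(P - Q) = (1)²·1.69 + (-1)²·0.24 + 2·(1)·(-1)·0.04 = 1.85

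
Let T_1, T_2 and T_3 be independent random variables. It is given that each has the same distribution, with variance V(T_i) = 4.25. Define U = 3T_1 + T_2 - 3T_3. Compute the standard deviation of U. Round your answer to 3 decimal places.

8.986

By independence, V(U) = (3)²V(T_1) + (1)²V(T_2) + (-3)²V(T_3)
= (3)²·4.25 + (1)²·4.25 + (-3)²·4.25 = 80.75
SD(U) = √80.75 ≈ 8.986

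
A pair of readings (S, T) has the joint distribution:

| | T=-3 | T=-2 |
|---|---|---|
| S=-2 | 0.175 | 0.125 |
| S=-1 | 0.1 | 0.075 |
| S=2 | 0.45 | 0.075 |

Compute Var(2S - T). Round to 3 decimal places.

E[S] = 0.275,  E[T] = -2.725,  E[ST] = -1
Var(S) = 3.475 − (0.275)² = 3.399375;  Var(T) = 7.625 − (-2.725)² = 0.199375
Cov(S,T) = -1 − (0.275)(-2.725) = -0.250625
Var(2S - T) = (2)²·3.399375 + (-1)²·0.199375 + 2·(2)·(-1)·-0.250625 = 14.799375

14.799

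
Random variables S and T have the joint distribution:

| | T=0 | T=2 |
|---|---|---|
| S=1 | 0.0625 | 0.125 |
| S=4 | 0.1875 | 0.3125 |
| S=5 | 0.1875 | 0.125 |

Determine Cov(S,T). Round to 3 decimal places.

-0.219

E[S] = 3.75,  E[T] = 1.125
E[ST] = 4
Cov(S,T) = E[ST] − E[S]E[T] = 4 − (3.75)(1.125) = -0.21875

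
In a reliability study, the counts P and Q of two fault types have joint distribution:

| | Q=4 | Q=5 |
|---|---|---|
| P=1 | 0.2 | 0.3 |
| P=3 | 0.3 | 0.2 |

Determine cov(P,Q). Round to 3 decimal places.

E[P] = 2,  E[Q] = 4.5
E[PQ] = 8.9
cov(P,Q) = E[PQ] − E[P]E[Q] = 8.9 − (2)(4.5) = -0.1

-0.100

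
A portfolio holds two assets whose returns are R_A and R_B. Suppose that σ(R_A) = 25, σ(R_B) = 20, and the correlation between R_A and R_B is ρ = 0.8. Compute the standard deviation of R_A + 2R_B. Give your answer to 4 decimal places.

Var(R_A) = (25)² = 625;  Var(R_B) = (20)² = 400
Cov(R_A,R_B) = ρ·σ(R_A)·σ(R_B) = 0.8·25·20 = 400
Var(R_A + 2R_B) = (1)²·Var(R_A) + (2)²·Var(R_B) + 2·(1)·(2)·Cov(R_A,R_B)
= 1·625 + 4·400 + 4·400 = 3825
σ(R_A + 2R_B) = √3825 ≈ 61.8466

61.8466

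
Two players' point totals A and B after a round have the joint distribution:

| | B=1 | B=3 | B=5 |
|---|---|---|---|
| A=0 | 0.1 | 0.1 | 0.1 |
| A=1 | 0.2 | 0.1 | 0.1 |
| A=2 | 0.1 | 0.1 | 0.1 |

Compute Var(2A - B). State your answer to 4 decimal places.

E[A] = 1,  E[B] = 2.8,  E[AB] = 2.8
Var(A) = 1.6 − (1)² = 0.6;  Var(B) = 10.6 − (2.8)² = 2.76
Cov(A,B) = 2.8 − (1)(2.8) = 0
Var(2A - B) = (2)²·0.6 + (-1)²·2.76 + 2·(2)·(-1)·0 = 5.16

5.1600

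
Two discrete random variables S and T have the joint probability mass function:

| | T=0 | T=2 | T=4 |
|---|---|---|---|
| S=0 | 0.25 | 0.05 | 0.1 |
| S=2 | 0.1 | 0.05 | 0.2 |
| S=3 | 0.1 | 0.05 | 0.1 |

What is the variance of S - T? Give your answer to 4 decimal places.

3.8475

E[S] = 1.45,  E[T] = 1.9,  E[ST] = 3.3
V(S) = 3.65 − (1.45)² = 1.5475;  V(T) = 7 − (1.9)² = 3.39
Cov(S,T) = 3.3 − (1.45)(1.9) = 0.545
V(S - T) = (1)²·1.5475 + (-1)²·3.39 + 2·(1)·(-1)·0.545 = 3.8475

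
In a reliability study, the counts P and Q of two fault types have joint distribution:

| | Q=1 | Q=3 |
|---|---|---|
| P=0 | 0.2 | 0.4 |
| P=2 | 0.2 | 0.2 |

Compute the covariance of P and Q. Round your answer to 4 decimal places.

E[P] = 0.8,  E[Q] = 2.2
E[PQ] = 1.6
Cov(P,Q) = E[PQ] − E[P]E[Q] = 1.6 − (0.8)(2.2) = -0.16

-0.1600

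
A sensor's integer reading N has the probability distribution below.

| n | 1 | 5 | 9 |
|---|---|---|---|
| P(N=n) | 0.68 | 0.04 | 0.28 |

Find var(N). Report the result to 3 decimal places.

12.800

E[N] = (1)(0.68) + (5)(0.04) + (9)(0.28) = 3.4
E[N²] = (1)²(0.68) + (5)²(0.04) + (9)²(0.28) = 24.36
var(N) = E[N²] − (E[N])² = 24.36 − (3.4)² = 12.8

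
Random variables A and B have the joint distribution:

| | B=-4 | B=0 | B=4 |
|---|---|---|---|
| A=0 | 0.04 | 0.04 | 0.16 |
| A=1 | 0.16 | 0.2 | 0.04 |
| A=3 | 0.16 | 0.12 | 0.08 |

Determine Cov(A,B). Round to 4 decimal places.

E[A] = 1.48,  E[B] = -0.32
E[AB] = -1.44
Cov(A,B) = E[AB] − E[A]E[B] = -1.44 − (1.48)(-0.32) = -0.9664

-0.9664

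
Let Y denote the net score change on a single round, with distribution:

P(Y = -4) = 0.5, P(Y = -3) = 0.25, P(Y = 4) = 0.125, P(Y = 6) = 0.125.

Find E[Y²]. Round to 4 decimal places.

16.7500

E[Y²] = (-4)²(0.5) + (-3)²(0.25) + (4)²(0.125) + (6)²(0.125) = 16.75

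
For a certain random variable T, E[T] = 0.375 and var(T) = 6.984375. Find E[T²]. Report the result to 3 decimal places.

E[T²] = var(T) + (E[T])² = 6.984375 + (0.375)² = 7.125

7.125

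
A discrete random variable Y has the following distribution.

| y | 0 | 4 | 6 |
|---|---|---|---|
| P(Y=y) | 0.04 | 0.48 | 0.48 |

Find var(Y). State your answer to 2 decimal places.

1.92

E[Y] = (0)(0.04) + (4)(0.48) + (6)(0.48) = 4.8
E[Y²] = (0)²(0.04) + (4)²(0.48) + (6)²(0.48) = 24.96
var(Y) = E[Y²] − (E[Y])² = 24.96 − (4.8)² = 1.92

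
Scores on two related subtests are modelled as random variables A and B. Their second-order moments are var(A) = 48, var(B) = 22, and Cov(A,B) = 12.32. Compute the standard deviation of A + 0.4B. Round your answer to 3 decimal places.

7.834

var(A + 0.4B) = (1)²·var(A) + (0.4)²·var(B) + 2·(1)·(0.4)·Cov(A,B)
= 1·48 + 0.16·22 + 0.8·12.32 = 61.376
SD(A + 0.4B) = √61.376 ≈ 7.834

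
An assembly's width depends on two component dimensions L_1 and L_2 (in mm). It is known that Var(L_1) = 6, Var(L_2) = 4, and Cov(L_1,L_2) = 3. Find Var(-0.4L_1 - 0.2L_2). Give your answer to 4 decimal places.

Var(-0.4L_1 - 0.2L_2) = (-0.4)²·Var(L_1) + (-0.2)²·Var(L_2) + 2·(-0.4)·(-0.2)·Cov(L_1,L_2)
= 0.16·6 + 0.04·4 + 0.16·3 = 1.6

1.6000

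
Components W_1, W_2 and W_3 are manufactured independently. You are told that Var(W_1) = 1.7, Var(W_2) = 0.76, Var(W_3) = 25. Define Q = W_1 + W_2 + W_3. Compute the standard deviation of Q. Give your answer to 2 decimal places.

By independence, Var(Q) = (1)²Var(W_1) + (1)²Var(W_2) + (1)²Var(W_3)
= (1)²·1.7 + (1)²·0.76 + (1)²·25 = 27.46
sd(Q) = √27.46 ≈ 5.24

5.24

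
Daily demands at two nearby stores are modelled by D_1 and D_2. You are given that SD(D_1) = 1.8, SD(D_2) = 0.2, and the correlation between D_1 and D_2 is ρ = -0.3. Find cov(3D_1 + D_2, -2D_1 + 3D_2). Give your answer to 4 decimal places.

V(D_1) = (1.8)² = 3.24;  V(D_2) = (0.2)² = 0.04
cov(D_1,D_2) = ρ·SD(D_1)·SD(D_2) = -0.3·1.8·0.2 = -0.108
cov(3D_1 + D_2, -2D_1 + 3D_2) = (3)(-2)V(D_1) + (1)(3)V(D_2) + [(3)(3) + (1)(-2)]cov(D_1,D_2)
= -6·3.24 + 3·0.04 + 7·-0.108 = -20.076

-20.0760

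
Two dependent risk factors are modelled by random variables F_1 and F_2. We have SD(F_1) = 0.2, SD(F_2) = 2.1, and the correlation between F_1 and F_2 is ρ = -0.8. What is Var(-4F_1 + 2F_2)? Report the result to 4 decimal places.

Var(F_1) = (0.2)² = 0.04;  Var(F_2) = (2.1)² = 4.41
Cov(F_1,F_2) = ρ·SD(F_1)·SD(F_2) = -0.8·0.2·2.1 = -0.336
Var(-4F_1 + 2F_2) = (-4)²·Var(F_1) + (2)²·Var(F_2) + 2·(-4)·(2)·Cov(F_1,F_2)
= 16·0.04 + 4·4.41 + -16·-0.336 = 23.656

23.6560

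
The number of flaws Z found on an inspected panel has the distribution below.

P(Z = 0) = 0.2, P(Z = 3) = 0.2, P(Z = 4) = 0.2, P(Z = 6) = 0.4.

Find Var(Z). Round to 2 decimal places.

E[Z] = (0)(0.2) + (3)(0.2) + (4)(0.2) + (6)(0.4) = 3.8
E[Z²] = (0)²(0.2) + (3)²(0.2) + (4)²(0.2) + (6)²(0.4) = 19.4
Var(Z) = E[Z²] − (E[Z])² = 19.4 − (3.8)² = 4.96

4.96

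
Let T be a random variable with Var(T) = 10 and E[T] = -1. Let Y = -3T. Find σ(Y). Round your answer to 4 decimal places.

9.4868

Var(-3T) = (-3)²·10 = 90
σ(Y) = √90 ≈ 9.4868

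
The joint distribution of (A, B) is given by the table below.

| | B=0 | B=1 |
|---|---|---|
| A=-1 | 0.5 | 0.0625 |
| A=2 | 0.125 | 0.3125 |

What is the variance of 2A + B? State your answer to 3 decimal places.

10.875

E[A] = 0.3125,  E[B] = 0.375,  E[AB] = 0.5625
Var(A) = 2.3125 − (0.3125)² = 2.21484375;  Var(B) = 0.375 − (0.375)² = 0.234375
Cov(A,B) = 0.5625 − (0.3125)(0.375) = 0.4453125
Var(2A + B) = (2)²·2.21484375 + (1)²·0.234375 + 2·(2)·(1)·0.4453125 = 10.875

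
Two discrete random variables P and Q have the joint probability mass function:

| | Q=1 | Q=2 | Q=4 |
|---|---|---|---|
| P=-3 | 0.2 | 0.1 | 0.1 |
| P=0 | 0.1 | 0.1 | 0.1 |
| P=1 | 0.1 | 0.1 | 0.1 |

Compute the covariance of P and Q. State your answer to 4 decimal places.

E[P] = -0.9,  E[Q] = 2.2
E[PQ] = -1.7
Cov(P,Q) = E[PQ] − E[P]E[Q] = -1.7 − (-0.9)(2.2) = 0.28

0.2800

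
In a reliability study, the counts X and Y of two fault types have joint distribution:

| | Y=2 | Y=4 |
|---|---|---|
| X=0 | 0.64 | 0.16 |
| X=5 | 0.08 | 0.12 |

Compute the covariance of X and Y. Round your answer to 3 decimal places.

E[X] = 1,  E[Y] = 2.56
E[XY] = 3.2
Cov(X,Y) = E[XY] − E[X]E[Y] = 3.2 − (1)(2.56) = 0.64

0.640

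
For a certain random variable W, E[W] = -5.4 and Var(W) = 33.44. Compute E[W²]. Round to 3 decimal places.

E[W²] = Var(W) + (E[W])² = 33.44 + (-5.4)² = 62.6

62.600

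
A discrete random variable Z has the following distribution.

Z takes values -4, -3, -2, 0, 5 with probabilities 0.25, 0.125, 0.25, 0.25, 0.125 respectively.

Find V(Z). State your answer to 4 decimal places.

7.6875

E[Z] = (-4)(0.25) + (-3)(0.125) + (-2)(0.25) + (0)(0.25) + (5)(0.125) = -1.25
E[Z²] = (-4)²(0.25) + (-3)²(0.125) + (-2)²(0.25) + (0)²(0.25) + (5)²(0.125) = 9.25
V(Z) = E[Z²] − (E[Z])² = 9.25 − (-1.25)² = 7.6875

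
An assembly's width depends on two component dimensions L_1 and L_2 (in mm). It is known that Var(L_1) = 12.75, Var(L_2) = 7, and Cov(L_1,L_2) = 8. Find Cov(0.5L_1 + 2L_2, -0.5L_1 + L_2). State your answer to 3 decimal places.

6.813

Cov(0.5L_1 + 2L_2, -0.5L_1 + L_2) = (0.5)(-0.5)Var(L_1) + (2)(1)Var(L_2) + [(0.5)(1) + (2)(-0.5)]Cov(L_1,L_2)
= -0.25·12.75 + 2·7 + -0.5·8 = 6.8125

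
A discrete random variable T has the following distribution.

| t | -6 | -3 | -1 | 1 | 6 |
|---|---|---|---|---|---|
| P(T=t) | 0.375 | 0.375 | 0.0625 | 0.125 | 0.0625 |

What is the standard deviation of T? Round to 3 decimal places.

E[T] = (-6)(0.375) + (-3)(0.375) + (-1)(0.0625) + (1)(0.125) + (6)(0.0625) = -2.9375
E[T²] = (-6)²(0.375) + (-3)²(0.375) + (-1)²(0.0625) + (1)²(0.125) + (6)²(0.0625) = 19.3125
var(T) = E[T²] − (E[T])² = 19.3125 − (-2.9375)² = 10.68359375
SD(T) = √10.68359375 ≈ 3.269

3.269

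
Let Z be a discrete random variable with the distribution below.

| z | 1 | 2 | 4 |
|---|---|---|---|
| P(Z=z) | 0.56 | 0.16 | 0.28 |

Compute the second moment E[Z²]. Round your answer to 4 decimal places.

E[Z²] = (1)²(0.56) + (2)²(0.16) + (4)²(0.28) = 5.68

5.6800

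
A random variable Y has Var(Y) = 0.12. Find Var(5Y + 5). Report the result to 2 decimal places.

3.00

Var(5Y + 5) = (5)²·Var(Y) = 25·0.12 = 3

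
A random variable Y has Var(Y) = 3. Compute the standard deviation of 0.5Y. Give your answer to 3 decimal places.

0.866

Var(0.5Y) = (0.5)²·3 = 0.75
SD(0.5Y) = √0.75 ≈ 0.866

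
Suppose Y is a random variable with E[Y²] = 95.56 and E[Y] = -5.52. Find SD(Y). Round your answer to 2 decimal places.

8.07

V(Y) = 95.56 − (-5.52)² = 65.0896
SD(Y) = √65.0896 ≈ 8.07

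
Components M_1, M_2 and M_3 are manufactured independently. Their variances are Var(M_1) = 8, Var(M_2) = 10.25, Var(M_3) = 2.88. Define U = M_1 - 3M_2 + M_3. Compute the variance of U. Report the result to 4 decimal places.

103.1300

By independence, Var(U) = (1)²Var(M_1) + (-3)²Var(M_2) + (1)²Var(M_3)
= (1)²·8 + (-3)²·10.25 + (1)²·2.88 = 103.13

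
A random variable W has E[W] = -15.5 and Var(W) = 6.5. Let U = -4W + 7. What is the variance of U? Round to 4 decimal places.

104.0000

Var(-4W + 7) = (-4)²·Var(W) = 16·6.5 = 104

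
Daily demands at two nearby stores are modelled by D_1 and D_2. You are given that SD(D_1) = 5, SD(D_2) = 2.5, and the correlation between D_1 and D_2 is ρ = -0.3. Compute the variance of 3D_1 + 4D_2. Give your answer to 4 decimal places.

V(D_1) = (5)² = 25;  V(D_2) = (2.5)² = 6.25
cov(D_1,D_2) = ρ·SD(D_1)·SD(D_2) = -0.3·5·2.5 = -3.75
V(3D_1 + 4D_2) = (3)²·V(D_1) + (4)²·V(D_2) + 2·(3)·(4)·cov(D_1,D_2)
= 9·25 + 16·6.25 + 24·-3.75 = 235

235.0000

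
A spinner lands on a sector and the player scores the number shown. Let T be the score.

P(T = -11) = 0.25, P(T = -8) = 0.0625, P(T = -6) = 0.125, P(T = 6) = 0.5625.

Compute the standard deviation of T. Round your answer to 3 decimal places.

E[T] = (-11)(0.25) + (-8)(0.0625) + (-6)(0.125) + (6)(0.5625) = -0.625
E[T²] = (-11)²(0.25) + (-8)²(0.0625) + (-6)²(0.125) + (6)²(0.5625) = 59
Var(T) = E[T²] − (E[T])² = 59 − (-0.625)² = 58.609375
sd(T) = √58.609375 ≈ 7.656

7.656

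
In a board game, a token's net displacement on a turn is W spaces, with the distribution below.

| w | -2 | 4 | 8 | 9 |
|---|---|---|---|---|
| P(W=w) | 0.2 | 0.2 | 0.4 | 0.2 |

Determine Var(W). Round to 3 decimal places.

E[W] = (-2)(0.2) + (4)(0.2) + (8)(0.4) + (9)(0.2) = 5.4
E[W²] = (-2)²(0.2) + (4)²(0.2) + (8)²(0.4) + (9)²(0.2) = 45.8
Var(W) = E[W²] − (E[W])² = 45.8 − (5.4)² = 16.64

16.640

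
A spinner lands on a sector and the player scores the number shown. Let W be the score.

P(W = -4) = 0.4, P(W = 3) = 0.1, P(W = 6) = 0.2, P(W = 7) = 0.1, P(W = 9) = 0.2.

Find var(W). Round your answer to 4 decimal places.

E[W] = (-4)(0.4) + (3)(0.1) + (6)(0.2) + (7)(0.1) + (9)(0.2) = 2.4
E[W²] = (-4)²(0.4) + (3)²(0.1) + (6)²(0.2) + (7)²(0.1) + (9)²(0.2) = 35.6
var(W) = E[W²] − (E[W])² = 35.6 − (2.4)² = 29.84

29.8400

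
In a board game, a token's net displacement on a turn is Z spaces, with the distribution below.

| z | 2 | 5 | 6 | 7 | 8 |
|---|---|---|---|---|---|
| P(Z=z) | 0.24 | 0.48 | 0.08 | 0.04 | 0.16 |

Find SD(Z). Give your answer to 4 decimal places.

1.9580

E[Z] = (2)(0.24) + (5)(0.48) + (6)(0.08) + (7)(0.04) + (8)(0.16) = 4.92
E[Z²] = (2)²(0.24) + (5)²(0.48) + (6)²(0.08) + (7)²(0.04) + (8)²(0.16) = 28.04
V(Z) = E[Z²] − (E[Z])² = 28.04 − (4.92)² = 3.8336
SD(Z) = √3.8336 ≈ 1.9580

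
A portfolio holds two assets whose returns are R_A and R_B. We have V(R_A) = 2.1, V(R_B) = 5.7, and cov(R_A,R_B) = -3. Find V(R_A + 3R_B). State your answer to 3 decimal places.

V(R_A + 3R_B) = (1)²·V(R_A) + (3)²·V(R_B) + 2·(1)·(3)·cov(R_A,R_B)
= 1·2.1 + 9·5.7 + 6·-3 = 35.4

35.400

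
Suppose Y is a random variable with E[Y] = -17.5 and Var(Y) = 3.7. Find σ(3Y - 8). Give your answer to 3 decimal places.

Var(3Y - 8) = (3)²·3.7 = 33.3
σ(3Y - 8) = √33.3 ≈ 5.771

5.771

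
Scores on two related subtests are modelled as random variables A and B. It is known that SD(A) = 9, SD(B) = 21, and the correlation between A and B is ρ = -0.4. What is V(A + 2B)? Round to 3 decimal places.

1542.600

V(A) = (9)² = 81;  V(B) = (21)² = 441
Cov(A,B) = ρ·SD(A)·SD(B) = -0.4·9·21 = -75.6
V(A + 2B) = (1)²·V(A) + (2)²·V(B) + 2·(1)·(2)·Cov(A,B)
= 1·81 + 4·441 + 4·-75.6 = 1542.6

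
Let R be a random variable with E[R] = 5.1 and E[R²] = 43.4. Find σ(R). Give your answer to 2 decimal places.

4.17

var(R) = 43.4 − (5.1)² = 17.39
σ(R) = √17.39 ≈ 4.17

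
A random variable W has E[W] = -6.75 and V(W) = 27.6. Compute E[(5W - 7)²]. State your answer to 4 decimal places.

E[5W - 7] = 5·-6.75 − 7 = -40.75
V(5W - 7) = (5)²·27.6 = 690
E[(5W - 7)²] = V((5W - 7)) + (E[(5W - 7)])² = 690 + (-40.75)² = 2350.5625

2350.5625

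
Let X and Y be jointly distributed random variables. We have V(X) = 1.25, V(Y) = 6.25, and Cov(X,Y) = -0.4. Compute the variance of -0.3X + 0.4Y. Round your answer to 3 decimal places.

1.209

V(-0.3X + 0.4Y) = (-0.3)²·V(X) + (0.4)²·V(Y) + 2·(-0.3)·(0.4)·Cov(X,Y)
= 0.09·1.25 + 0.16·6.25 + -0.24·-0.4 = 1.2085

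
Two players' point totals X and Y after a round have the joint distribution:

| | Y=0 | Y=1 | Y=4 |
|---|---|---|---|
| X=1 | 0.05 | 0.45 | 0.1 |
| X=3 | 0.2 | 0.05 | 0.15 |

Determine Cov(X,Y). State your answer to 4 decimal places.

0.1000

E[X] = 1.8,  E[Y] = 1.5
E[XY] = 2.8
Cov(X,Y) = E[XY] − E[X]E[Y] = 2.8 − (1.8)(1.5) = 0.1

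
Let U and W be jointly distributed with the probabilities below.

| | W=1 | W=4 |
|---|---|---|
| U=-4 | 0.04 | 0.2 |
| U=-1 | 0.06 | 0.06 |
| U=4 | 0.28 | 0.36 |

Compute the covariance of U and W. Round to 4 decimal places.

E[U] = 1.48,  E[W] = 2.86
E[UW] = 3.22
Cov(U,W) = E[UW] − E[U]E[W] = 3.22 − (1.48)(2.86) = -1.0128

-1.0128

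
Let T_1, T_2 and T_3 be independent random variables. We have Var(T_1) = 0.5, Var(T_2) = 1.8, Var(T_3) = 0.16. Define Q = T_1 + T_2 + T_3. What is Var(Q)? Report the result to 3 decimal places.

2.460

By independence, Var(Q) = (1)²Var(T_1) + (1)²Var(T_2) + (1)²Var(T_3)
= (1)²·0.5 + (1)²·1.8 + (1)²·0.16 = 2.46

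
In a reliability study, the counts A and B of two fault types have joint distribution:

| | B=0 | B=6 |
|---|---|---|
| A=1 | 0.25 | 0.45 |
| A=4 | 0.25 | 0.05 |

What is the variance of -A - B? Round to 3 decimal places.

7.290

E[A] = 1.9,  E[B] = 3,  E[AB] = 3.9
V(A) = 5.5 − (1.9)² = 1.89;  V(B) = 18 − (3)² = 9
Cov(A,B) = 3.9 − (1.9)(3) = -1.8
V(-A - B) = (-1)²·1.89 + (-1)²·9 + 2·(-1)·(-1)·-1.8 = 7.29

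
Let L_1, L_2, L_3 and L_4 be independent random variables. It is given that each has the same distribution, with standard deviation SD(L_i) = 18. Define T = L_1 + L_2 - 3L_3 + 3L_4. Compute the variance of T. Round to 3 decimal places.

Var(L_i) = (18)² = 324
By independence, Var(T) = (1)²Var(L_1) + (1)²Var(L_2) + (-3)²Var(L_3) + (3)²Var(L_4)
= (1)²·324 + (1)²·324 + (-3)²·324 + (3)²·324 = 6480

6480.000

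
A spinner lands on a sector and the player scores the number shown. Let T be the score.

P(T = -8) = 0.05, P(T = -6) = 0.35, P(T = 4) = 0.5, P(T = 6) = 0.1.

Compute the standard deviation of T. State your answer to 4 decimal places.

5.2335

E[T] = (-8)(0.05) + (-6)(0.35) + (4)(0.5) + (6)(0.1) = 0.1
E[T²] = (-8)²(0.05) + (-6)²(0.35) + (4)²(0.5) + (6)²(0.1) = 27.4
var(T) = E[T²] − (E[T])² = 27.4 − (0.1)² = 27.39
sd(T) = √27.39 ≈ 5.2335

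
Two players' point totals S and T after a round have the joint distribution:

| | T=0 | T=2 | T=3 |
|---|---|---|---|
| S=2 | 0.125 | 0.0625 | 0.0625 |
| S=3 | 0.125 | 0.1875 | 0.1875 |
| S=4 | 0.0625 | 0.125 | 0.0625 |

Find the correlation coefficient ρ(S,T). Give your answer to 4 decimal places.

E[S] = 3,  E[T] = 1.6875
E[ST] = 5.1875
cov(S,T) = E[ST] − E[S]E[T] = 5.1875 − (3)(1.6875) = 0.125
Var(S) = 0.5,  Var(T) = 1.46484375
ρ = 0.125 / √(0.5·1.46484375) ≈ 0.1461

0.1461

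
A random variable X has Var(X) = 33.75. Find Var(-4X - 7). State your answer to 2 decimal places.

Var(-4X - 7) = (-4)²·Var(X) = 16·33.75 = 540

540.00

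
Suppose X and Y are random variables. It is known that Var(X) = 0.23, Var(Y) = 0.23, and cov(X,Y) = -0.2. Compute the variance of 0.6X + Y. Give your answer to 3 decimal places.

0.073

Var(0.6X + Y) = (0.6)²·Var(X) + (1)²·Var(Y) + 2·(0.6)·(1)·cov(X,Y)
= 0.36·0.23 + 1·0.23 + 1.2·-0.2 = 0.0728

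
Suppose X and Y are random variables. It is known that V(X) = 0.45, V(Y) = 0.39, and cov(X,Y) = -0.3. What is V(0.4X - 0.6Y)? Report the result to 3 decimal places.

V(0.4X - 0.6Y) = (0.4)²·V(X) + (-0.6)²·V(Y) + 2·(0.4)·(-0.6)·cov(X,Y)
= 0.16·0.45 + 0.36·0.39 + -0.48·-0.3 = 0.3564

0.356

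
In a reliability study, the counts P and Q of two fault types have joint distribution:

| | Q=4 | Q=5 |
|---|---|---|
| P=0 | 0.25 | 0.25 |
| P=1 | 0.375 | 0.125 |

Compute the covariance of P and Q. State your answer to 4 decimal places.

E[P] = 0.5,  E[Q] = 4.375
E[PQ] = 2.125
cov(P,Q) = E[PQ] − E[P]E[Q] = 2.125 − (0.5)(4.375) = -0.0625

-0.0625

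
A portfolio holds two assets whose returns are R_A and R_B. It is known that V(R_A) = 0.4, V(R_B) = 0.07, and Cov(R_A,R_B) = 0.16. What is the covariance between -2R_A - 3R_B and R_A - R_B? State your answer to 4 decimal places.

-0.7500

Cov(-2R_A - 3R_B, R_A - R_B) = (-2)(1)V(R_A) + (-3)(-1)V(R_B) + [(-2)(-1) + (-3)(1)]Cov(R_A,R_B)
= -2·0.4 + 3·0.07 + -1·0.16 = -0.75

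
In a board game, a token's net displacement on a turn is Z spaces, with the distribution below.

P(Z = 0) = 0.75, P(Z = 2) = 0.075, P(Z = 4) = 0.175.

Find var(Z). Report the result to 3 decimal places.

2.378

E[Z] = (0)(0.75) + (2)(0.075) + (4)(0.175) = 0.85
E[Z²] = (0)²(0.75) + (2)²(0.075) + (4)²(0.175) = 3.1
var(Z) = E[Z²] − (E[Z])² = 3.1 − (0.85)² = 2.3775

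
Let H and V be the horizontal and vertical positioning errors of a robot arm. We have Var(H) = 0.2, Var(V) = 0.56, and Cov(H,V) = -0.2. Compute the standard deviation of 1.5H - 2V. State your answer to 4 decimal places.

Var(1.5H - 2V) = (1.5)²·Var(H) + (-2)²·Var(V) + 2·(1.5)·(-2)·Cov(H,V)
= 2.25·0.2 + 4·0.56 + -6·-0.2 = 3.89
sd(1.5H - 2V) = √3.89 ≈ 1.9723

1.9723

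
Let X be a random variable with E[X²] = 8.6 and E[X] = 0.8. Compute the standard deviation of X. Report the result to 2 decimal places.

var(X) = 8.6 − (0.8)² = 7.96
sd(X) = √7.96 ≈ 2.82

2.82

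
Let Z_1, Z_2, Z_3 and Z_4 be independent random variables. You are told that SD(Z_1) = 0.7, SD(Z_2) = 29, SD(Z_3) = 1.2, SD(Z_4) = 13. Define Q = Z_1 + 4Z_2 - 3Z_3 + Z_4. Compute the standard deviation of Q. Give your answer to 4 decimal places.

Var(Z_1) = 0.49, Var(Z_2) = 841, Var(Z_3) = 1.44, Var(Z_4) = 169
By independence, Var(Q) = (1)²Var(Z_1) + (4)²Var(Z_2) + (-3)²Var(Z_3) + (1)²Var(Z_4)
= (1)²·0.49 + (4)²·841 + (-3)²·1.44 + (1)²·169 = 13638.45
SD(Q) = √13638.45 ≈ 116.7838

116.7838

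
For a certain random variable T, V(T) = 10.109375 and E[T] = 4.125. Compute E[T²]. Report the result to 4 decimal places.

27.1250

E[T²] = V(T) + (E[T])² = 10.109375 + (4.125)² = 27.125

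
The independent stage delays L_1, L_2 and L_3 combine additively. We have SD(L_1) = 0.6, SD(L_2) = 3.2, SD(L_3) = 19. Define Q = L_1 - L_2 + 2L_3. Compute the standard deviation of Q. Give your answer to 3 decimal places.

38.139

Var(L_1) = 0.36, Var(L_2) = 10.24, Var(L_3) = 361
By independence, Var(Q) = (1)²Var(L_1) + (-1)²Var(L_2) + (2)²Var(L_3)
= (1)²·0.36 + (-1)²·10.24 + (2)²·361 = 1454.6
SD(Q) = √1454.6 ≈ 38.139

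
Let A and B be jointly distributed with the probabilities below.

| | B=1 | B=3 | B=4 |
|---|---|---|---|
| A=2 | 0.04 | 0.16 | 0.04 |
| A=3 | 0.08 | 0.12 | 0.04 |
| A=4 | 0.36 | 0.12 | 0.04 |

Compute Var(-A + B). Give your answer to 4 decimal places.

E[A] = 3.28,  E[B] = 2.16,  E[AB] = 6.68
Var(A) = 11.44 − (3.28)² = 0.6816;  Var(B) = 6 − (2.16)² = 1.3344
Cov(A,B) = 6.68 − (3.28)(2.16) = -0.4048
Var(-A + B) = (-1)²·0.6816 + (1)²·1.3344 + 2·(-1)·(1)·-0.4048 = 2.8256

2.8256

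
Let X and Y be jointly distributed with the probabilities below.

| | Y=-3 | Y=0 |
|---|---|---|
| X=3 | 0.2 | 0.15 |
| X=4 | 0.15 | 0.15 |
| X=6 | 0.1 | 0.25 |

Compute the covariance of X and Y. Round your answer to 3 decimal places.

0.473

E[X] = 4.35,  E[Y] = -1.35
E[XY] = -5.4
Cov(X,Y) = E[XY] − E[X]E[Y] = -5.4 − (4.35)(-1.35) = 0.4725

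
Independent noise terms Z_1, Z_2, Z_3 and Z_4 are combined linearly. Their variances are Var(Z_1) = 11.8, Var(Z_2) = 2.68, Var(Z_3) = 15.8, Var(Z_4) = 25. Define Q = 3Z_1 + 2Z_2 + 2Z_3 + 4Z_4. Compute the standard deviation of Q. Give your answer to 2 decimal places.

24.09

By independence, Var(Q) = (3)²Var(Z_1) + (2)²Var(Z_2) + (2)²Var(Z_3) + (4)²Var(Z_4)
= (3)²·11.8 + (2)²·2.68 + (2)²·15.8 + (4)²·25 = 580.12
SD(Q) = √580.12 ≈ 24.09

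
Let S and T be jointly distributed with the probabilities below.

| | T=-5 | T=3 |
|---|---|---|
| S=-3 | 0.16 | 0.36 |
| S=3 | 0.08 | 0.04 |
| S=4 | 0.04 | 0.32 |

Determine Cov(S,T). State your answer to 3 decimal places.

1.178

E[S] = 0.24,  E[T] = 0.76
E[ST] = 1.36
Cov(S,T) = E[ST] − E[S]E[T] = 1.36 − (0.24)(0.76) = 1.1776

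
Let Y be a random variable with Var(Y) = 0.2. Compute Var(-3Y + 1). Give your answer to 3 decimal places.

1.800

Var(-3Y + 1) = (-3)²·Var(Y) = 9·0.2 = 1.8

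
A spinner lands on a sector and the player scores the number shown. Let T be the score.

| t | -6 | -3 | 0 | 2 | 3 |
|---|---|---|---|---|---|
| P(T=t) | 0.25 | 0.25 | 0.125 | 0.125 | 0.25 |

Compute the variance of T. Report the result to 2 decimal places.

12.44

E[T] = (-6)(0.25) + (-3)(0.25) + (0)(0.125) + (2)(0.125) + (3)(0.25) = -1.25
E[T²] = (-6)²(0.25) + (-3)²(0.25) + (0)²(0.125) + (2)²(0.125) + (3)²(0.25) = 14
var(T) = E[T²] − (E[T])² = 14 − (-1.25)² = 12.4375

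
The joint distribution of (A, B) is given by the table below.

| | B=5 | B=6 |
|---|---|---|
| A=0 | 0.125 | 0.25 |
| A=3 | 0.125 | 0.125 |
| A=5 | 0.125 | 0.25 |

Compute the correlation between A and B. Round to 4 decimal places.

-0.0148

E[A] = 2.625,  E[B] = 5.625
E[AB] = 14.75
Cov(A,B) = E[AB] − E[A]E[B] = 14.75 − (2.625)(5.625) = -0.015625
V(A) = 4.734375,  V(B) = 0.234375
ρ = -0.015625 / √(4.734375·0.234375) ≈ -0.0148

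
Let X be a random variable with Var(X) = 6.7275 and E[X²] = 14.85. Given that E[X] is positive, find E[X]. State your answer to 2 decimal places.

(E[X])² = E[X²] − Var(X) = 14.85 − 6.7275 = 8.1225
E[X] = √8.1225 = 2.85

2.85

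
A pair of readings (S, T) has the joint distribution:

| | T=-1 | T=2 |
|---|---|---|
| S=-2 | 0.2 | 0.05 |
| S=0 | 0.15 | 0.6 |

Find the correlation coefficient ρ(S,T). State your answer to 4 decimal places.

E[S] = -0.5,  E[T] = 0.95
E[ST] = 0.2
cov(S,T) = E[ST] − E[S]E[T] = 0.2 − (-0.5)(0.95) = 0.675
Var(S) = 0.75,  Var(T) = 2.0475
ρ = 0.675 / √(0.75·2.0475) ≈ 0.5447

0.5447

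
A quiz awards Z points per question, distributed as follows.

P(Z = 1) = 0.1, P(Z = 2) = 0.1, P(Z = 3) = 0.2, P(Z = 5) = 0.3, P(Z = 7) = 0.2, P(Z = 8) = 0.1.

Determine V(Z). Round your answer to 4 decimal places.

4.8400

E[Z] = (1)(0.1) + (2)(0.1) + (3)(0.2) + (5)(0.3) + (7)(0.2) + (8)(0.1) = 4.6
E[Z²] = (1)²(0.1) + (2)²(0.1) + (3)²(0.2) + (5)²(0.3) + (7)²(0.2) + (8)²(0.1) = 26
V(Z) = E[Z²] − (E[Z])² = 26 − (4.6)² = 4.84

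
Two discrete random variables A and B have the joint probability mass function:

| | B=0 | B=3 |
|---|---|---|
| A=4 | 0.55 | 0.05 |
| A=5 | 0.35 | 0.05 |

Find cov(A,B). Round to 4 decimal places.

E[A] = 4.4,  E[B] = 0.3
E[AB] = 1.35
cov(A,B) = E[AB] − E[A]E[B] = 1.35 − (4.4)(0.3) = 0.03

0.0300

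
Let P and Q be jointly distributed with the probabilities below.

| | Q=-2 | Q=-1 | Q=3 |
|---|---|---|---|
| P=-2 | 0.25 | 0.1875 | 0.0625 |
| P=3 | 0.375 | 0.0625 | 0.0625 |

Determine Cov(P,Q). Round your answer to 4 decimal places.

E[P] = 0.5,  E[Q] = -1.125
E[PQ] = -0.875
Cov(P,Q) = E[PQ] − E[P]E[Q] = -0.875 − (0.5)(-1.125) = -0.3125

-0.3125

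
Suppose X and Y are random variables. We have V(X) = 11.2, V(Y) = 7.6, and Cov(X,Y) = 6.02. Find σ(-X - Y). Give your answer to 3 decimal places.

V(-X - Y) = (-1)²·V(X) + (-1)²·V(Y) + 2·(-1)·(-1)·Cov(X,Y)
= 1·11.2 + 1·7.6 + 2·6.02 = 30.84
σ(-X - Y) = √30.84 ≈ 5.553

5.553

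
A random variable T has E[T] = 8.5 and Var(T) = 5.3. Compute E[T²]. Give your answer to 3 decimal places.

77.550

E[T²] = Var(T) + (E[T])² = 5.3 + (8.5)² = 77.55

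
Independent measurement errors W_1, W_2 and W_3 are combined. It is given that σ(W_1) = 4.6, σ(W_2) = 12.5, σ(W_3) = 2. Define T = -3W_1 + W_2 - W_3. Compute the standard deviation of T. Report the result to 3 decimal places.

Var(W_1) = 21.16, Var(W_2) = 156.25, Var(W_3) = 4
By independence, Var(T) = (-3)²Var(W_1) + (1)²Var(W_2) + (-1)²Var(W_3)
= (-3)²·21.16 + (1)²·156.25 + (-1)²·4 = 350.69
σ(T) = √350.69 ≈ 18.727

18.727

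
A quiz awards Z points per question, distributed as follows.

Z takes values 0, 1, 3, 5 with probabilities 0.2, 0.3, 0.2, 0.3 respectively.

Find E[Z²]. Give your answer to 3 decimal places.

E[Z²] = (0)²(0.2) + (1)²(0.3) + (3)²(0.2) + (5)²(0.3) = 9.6

9.600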